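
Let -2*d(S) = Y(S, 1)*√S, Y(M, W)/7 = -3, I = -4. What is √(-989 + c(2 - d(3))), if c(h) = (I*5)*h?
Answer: √(-1029 + 210*√3) ≈ 25.793*I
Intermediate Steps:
Y(M, W) = -21 (Y(M, W) = 7*(-3) = -21)
d(S) = 21*√S/2 (d(S) = -(-21)*√S/2 = 21*√S/2)
c(h) = -20*h (c(h) = (-4*5)*h = -20*h)
√(-989 + c(2 - d(3))) = √(-989 - 20*(2 - 21*√3/2)) = √(-989 + (-40 + 210*√3)) = √(-1029 + 210*√3)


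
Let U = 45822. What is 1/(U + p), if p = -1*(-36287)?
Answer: 1/82109 ≈ 1.2179e-5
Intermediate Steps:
p = 36287
1/(U + p) = 1/(45822 + 36287) = 1/82109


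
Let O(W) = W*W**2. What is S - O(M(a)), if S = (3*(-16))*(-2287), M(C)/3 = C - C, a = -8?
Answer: 109776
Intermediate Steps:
M(C) = 0 (M(C) = 3*(C - C) = 3*0 = 0)
O(W) = W**3
S = 109776 (S = -48*(-2287) = 109776)
S - O(M(a)) = 109776 - 1*0**3 = 109776 - 1*0 = 109776 + 0 = 109776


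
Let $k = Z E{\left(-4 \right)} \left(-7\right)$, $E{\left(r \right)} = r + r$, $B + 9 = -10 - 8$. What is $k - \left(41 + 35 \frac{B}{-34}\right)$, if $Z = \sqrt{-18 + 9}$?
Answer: $- \frac{2339}{34} + 168 i \approx -68.794 + 168.0 i$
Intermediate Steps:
$B = -27$ ($B = -9 - 18 = -27$)
$E{\left(r \right)} = 2 r$
$Z = 3 i$ ($Z = \sqrt{-9} = 3 i \approx 3.0 i$)
$k = 168 i$ ($k = 3 i 2 \left(-4\right) \left(-7\right) = 3 i \left(-8\right) \left(-7\right) = - 24 i \left(-7\right) = 168 i \approx 168.0 i$)
$k - \left(41 + 35 \frac{B}{-34}\right) = 168 i - \left(41 + 35 \left(- \frac{27}{-34}\right)\right) = 168 i - \left(41 + 35 \left(\left(-27\right) \left(- \frac{1}{34}\right)\right)\right) = 168 i - \frac{2339}{34} = - \frac{2339}{34} + 168 i$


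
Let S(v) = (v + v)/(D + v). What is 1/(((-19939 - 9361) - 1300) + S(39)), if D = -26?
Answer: -1/30594 ≈ -3.2686e-5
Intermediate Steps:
S(v) = 2*v/(-26 + v) (S(v) = (v + v)/(-26 + v) = (2*v)/(-26 + v) = 2*v/(-26 + v))
1/(((-19939 - 9361) - 1300) + S(39)) = 1/(((-19939 - 9361) - 1300) + 2*39/(-26 + 39)) = 1/((-29300 - 1300) + 2*39/13) = 1/(-30600 + 2*39*(1/13)) = 1/(-30600 + 6) = 1/(-30594) = -1/30594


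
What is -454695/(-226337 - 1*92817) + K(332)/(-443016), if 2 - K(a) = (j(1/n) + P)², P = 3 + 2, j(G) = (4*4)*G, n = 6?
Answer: 129506966341/90893782584 ≈ 1.4248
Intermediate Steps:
j(G) = 16*G
P = 5
K(a) = -511/9 (K(a) = 2 - (16/6 + 5)² = 2 - (16*(⅙) + 5)² = 2 - (8/3 + 5)² = 2 - (23/3)² = 2 - 1*529/9 = 2 - 529/9 = -511/9)
-454695/(-226337 - 1*92817) + K(332)/(-443016) = -454695/(-226337 - 1*92817) - 511/9/(-443016) = -454695/(-226337 - 92817) - 511/9*(-1/443016) = -454695/(-319154) + 73/569592 = -454695*(-1/319154) + 73/569592 = 454695/319154 + 73/569592 = 129506966341/90893782584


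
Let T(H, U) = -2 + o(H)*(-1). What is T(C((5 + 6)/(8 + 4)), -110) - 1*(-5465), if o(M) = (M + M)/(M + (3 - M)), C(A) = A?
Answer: 98323/18 ≈ 5462.4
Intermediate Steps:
o(M) = 2*M/3 (o(M) = (2*M)/3 = (2*M)*(⅓) = 2*M/3)
T(H, U) = -2 - 2*H/3 (T(H, U) = -2 + (2*H/3)*(-1) = -2 - 2*H/3)
T(C((5 + 6)/(8 + 4)), -110) - 1*(-5465) = (-2 - 2*(5 + 6)/(3*(8 + 4))) - 1*(-5465) = (-2 - 22/(3*12)) + 5465 = (-2 - ⅔*11/12) + 5465 = (-2 - 11/18) + 5465 = -47/18 + 5465 = 98323/18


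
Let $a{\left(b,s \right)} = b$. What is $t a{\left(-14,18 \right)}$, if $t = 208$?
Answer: $-2912$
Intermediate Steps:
$t a{\left(-14,18 \right)} = 208 \left(-14\right) = -2912$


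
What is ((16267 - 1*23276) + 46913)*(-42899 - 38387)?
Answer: -3243636544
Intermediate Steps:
((16267 - 1*23276) + 46913)*(-42899 - 38387) = ((16267 - 23276) + 46913)*(-81286) = (-7009 + 46913)*(-81286) = 39904*(-81286) = -3243636544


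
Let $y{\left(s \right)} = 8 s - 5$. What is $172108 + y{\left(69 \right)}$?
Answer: $172655$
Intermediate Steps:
$y{\left(s \right)} = -5 + 8 s$
$172108 + y{\left(69 \right)} = 172108 + \left(-5 + 8 \cdot 69\right) = 172108 + \left(-5 + 552\right) = 172108 + 547 = 172655$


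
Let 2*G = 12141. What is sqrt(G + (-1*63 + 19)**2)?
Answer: sqrt(32026)/2 ≈ 89.479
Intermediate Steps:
G = 12141/2 (G = (1/2)*12141 = 12141/2 ≈ 6070.5)
sqrt(G + (-1*63 + 19)**2) = sqrt(12141/2 + (-1*63 + 19)**2) = sqrt(12141/2 + (-63 + 19)**2) = sqrt(12141/2 + (-44)**2) = sqrt(12141/2 + 1936) = sqrt(16013/2) = sqrt(32026)/2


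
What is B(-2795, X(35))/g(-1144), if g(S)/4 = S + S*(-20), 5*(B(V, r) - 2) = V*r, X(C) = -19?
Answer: 10623/86944 ≈ 0.12218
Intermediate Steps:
B(V, r) = 2 + V*r/5 (B(V, r) = 2 + (V*r)/5 = 2 + V*r/5)
g(S) = -76*S (g(S) = 4*(S + S*(-20)) = 4*(S - 20*S) = 4*(-19*S) = -76*S)
B(-2795, X(35))/g(-1144) = (2 + (⅕)*(-2795)*(-19))/((-76*(-1144))) = (2 + 10621)/86944 = 10623*(1/86944) = 10623/86944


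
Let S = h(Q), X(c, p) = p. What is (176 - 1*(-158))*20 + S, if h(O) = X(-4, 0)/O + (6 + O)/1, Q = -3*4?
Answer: 6674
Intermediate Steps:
Q = -12
h(O) = 6 + O (h(O) = 0/O + (6 + O)/1 = 0 + (6 + O)*1 = 0 + (6 + O) = 6 + O)
S = -6 (S = 6 - 12 = -6)
(176 - 1*(-158))*20 + S = (176 - 1*(-158))*20 - 6 = (176 + 158)*20 - 6 = 334*20 - 6 = 6680 - 6 = 6674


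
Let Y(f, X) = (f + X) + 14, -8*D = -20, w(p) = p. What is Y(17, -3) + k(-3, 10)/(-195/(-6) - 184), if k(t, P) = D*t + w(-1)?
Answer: 8501/303 ≈ 28.056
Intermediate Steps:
D = 5/2 (D = -⅛*(-20) = 5/2 ≈ 2.5000)
Y(f, X) = 14 + X + f (Y(f, X) = (X + f) + 14 = 14 + X + f)
k(t, P) = -1 + 5*t/2 (k(t, P) = 5*t/2 - 1 = -1 + 5*t/2)
Y(17, -3) + k(-3, 10)/(-195/(-6) - 184) = (14 - 3 + 17) + (-1 + (5/2)*(-3))/(-195/(-6) - 184) = 28 + (-1 - 15/2)/(-195*(-⅙) - 184) = 28 - 17/2/(65/2 - 184) = 28 - 17/2/(-303/2) = 28 - 2/303*(-17/2) = 28 + 17/303 = 8501/303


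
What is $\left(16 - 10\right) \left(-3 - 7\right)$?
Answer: $-60$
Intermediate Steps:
$\left(16 - 10\right) \left(-3 - 7\right) = 6 \left(-10\right) = -60$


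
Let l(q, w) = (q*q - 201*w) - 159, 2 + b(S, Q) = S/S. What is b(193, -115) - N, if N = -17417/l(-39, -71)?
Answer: 1784/15633 ≈ 0.11412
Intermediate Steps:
b(S, Q) = -1 (b(S, Q) = -2 + S/S = -2 + 1 = -1)
l(q, w) = -159 + q**2 - 201*w (l(q, w) = (q**2 - 201*w) - 159 = -159 + q**2 - 201*w)
N = -17417/15633 (N = -17417/(-159 + (-39)**2 - 201*(-71)) = -17417/(-159 + 1521 + 14271) = -17417/15633 ≈ -1.1141)
b(193, -115) - N = -1 - 1*(-17417/15633) = -1 + 17417/15633 = 1784/15633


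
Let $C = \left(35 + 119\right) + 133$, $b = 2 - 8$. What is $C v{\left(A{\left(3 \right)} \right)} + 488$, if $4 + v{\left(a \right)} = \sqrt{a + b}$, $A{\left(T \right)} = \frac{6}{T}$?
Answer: $-660 + 574 i \approx -660.0 + 574.0 i$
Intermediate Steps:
$b = -6$
$C = 287$ ($C = 154 + 133 = 287$)
$v{\left(a \right)} = -4 + \sqrt{-6 + a}$ ($v{\left(a \right)} = -4 + \sqrt{a - 6} = -4 + \sqrt{-6 + a}$)
$C v{\left(A{\left(3 \right)} \right)} + 488 = 287 \left(-4 + \sqrt{-6 + \frac{6}{3}}\right) + 488 = 287 \left(-4 + \sqrt{-6 + 6 \cdot \frac{1}{3}}\right) + 488 = 287 \left(-4 + \sqrt{-6 + 2}\right) + 488 = 287 \left(-4 + \sqrt{-4}\right) + 488 = 287 \left(-4 + 2 i\right) + 488 = \left(-1148 + 574 i\right) + 488 = -660 + 574 i$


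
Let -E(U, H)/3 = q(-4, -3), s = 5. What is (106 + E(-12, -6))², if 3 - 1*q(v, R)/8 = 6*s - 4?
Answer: 432964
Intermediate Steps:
q(v, R) = -184 (q(v, R) = 24 - 8*(6*5 - 4) = 24 - 8*(30 - 4) = 24 - 8*26 = 24 - 208 = -184)
E(U, H) = 552 (E(U, H) = -3*(-184) = 552)
(106 + E(-12, -6))² = (106 + 552)² = 658² = 432964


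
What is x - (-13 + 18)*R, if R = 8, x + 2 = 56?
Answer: 14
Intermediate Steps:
x = 54 (x = -2 + 56 = 54)
x - (-13 + 18)*R = 54 - (-13 + 18)*8 = 54 - 5*8 = 54 - 1*40 = 54 - 40 = 14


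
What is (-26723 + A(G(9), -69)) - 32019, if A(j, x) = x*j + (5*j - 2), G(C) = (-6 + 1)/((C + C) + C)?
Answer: -1585768/27 ≈ -58732.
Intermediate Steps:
G(C) = -5/(3*C) (G(C) = -5/(2*C + C) = -5*1/(3*C) = -5/(3*C))
A(j, x) = -2 + 5*j + j*x (A(j, x) = j*x + (-2 + 5*j) = -2 + 5*j + j*x)
(-26723 + A(G(9), -69)) - 32019 = (-26723 + (-2 + 5*(-5/3/9) - 5/3/9*(-69))) - 32019 = (-26723 + (-2 + 5*(-5/3*⅑) - 5/3*⅑*(-69))) - 32019 = (-26723 + (-2 + 5*(-5/27) - 5/27*(-69))) - 32019 = (-26723 + (-2 - 25/27 + 115/9)) - 32019 = (-26723 + 266/27) - 32019 = -721255/27 - 32019 = -1585768/27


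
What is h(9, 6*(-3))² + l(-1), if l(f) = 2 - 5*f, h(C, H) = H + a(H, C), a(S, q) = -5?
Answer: 536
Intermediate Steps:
h(C, H) = -5 + H (h(C, H) = H - 5 = -5 + H)
h(9, 6*(-3))² + l(-1) = (-5 + 6*(-3))² + (2 - 5*(-1)) = (-5 - 18)² + (2 + 5) = (-23)² + 7 = 529 + 7 = 536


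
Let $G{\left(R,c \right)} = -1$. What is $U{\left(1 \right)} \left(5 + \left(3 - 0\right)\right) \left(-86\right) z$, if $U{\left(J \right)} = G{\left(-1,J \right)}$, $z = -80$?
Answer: $-55040$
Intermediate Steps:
$U{\left(J \right)} = -1$
$U{\left(1 \right)} \left(5 + \left(3 - 0\right)\right) \left(-86\right) z = - (5 + \left(3 - 0\right)) \left(-86\right) \left(-80\right) = - (5 + \left(3 + 0\right)) \left(-86\right) \left(-80\right) = - (5 + 3) \left(-86\right) \left(-80\right) = \left(-1\right) 8 \left(-86\right) \left(-80\right) = \left(-8\right) \left(-86\right) \left(-80\right) = 688 \left(-80\right) = -55040$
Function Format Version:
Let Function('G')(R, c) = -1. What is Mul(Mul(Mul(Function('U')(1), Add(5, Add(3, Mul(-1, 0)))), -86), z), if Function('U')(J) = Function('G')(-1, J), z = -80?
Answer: -55040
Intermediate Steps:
Function('U')(J) = -1
Mul(Mul(Mul(Function('U')(1), Add(5, Add(3, Mul(-1, 0)))), -86), z) = Mul(Mul(Mul(-1, Add(5, Add(3, Mul(-1, 0)))), -86), -80) = Mul(Mul(Mul(-1, Add(5, Add(3, 0))), -86), -80) = Mul(Mul(Mul(-1, Add(5, 3)), -86), -80) = Mul(Mul(Mul(-1, 8), -86), -80) = Mul(Mul(-8, -86), -80) = Mul(688, -80) = -55040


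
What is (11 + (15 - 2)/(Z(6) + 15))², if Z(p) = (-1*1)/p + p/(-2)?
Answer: 737881/5041 ≈ 146.38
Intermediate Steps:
Z(p) = -1/p - p/2 (Z(p) = -1/p + p*(-½) = -1/p - p/2)
(11 + (15 - 2)/(Z(6) + 15))² = (11 + (15 - 2)/((-1/6 - ½*6) + 15))² = (11 + 13/((-1*⅙ - 3) + 15))² = (11 + 13/((-⅙ - 3) + 15))² = (11 + 13/(-19/6 + 15))² = (11 + 13/(71/6))² = (11 + 13*(6/71))² = (11 + 78/71)² = (859/71)² = 737881/5041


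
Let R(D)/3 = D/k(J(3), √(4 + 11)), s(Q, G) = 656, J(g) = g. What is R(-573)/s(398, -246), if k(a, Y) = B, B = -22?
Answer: 1719/14432 ≈ 0.11911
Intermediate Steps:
k(a, Y) = -22
R(D) = -3*D/22 (R(D) = 3*(D/(-22)) = 3*(D*(-1/22)) = 3*(-D/22) = -3*D/22)
R(-573)/s(398, -246) = -3/22*(-573)/656 = (1719/22)*(1/656) = 1719/14432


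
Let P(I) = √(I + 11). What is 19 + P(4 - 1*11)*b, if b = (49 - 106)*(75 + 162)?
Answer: -26999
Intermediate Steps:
b = -13509 (b = -57*237 = -13509)
P(I) = √(11 + I)
19 + P(4 - 1*11)*b = 19 + √(11 + (4 - 1*11))*(-13509) = 19 + √(11 + (4 - 11))*(-13509) = 19 + √(11 - 7)*(-13509) = 19 + √4*(-13509) = 19 + 2*(-13509) = 19 - 27018 = -26999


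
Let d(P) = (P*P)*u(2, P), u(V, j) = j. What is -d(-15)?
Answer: 3375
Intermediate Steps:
d(P) = P³ (d(P) = (P*P)*P = P²*P = P³)
-d(-15) = -1*(-15)³ = -1*(-3375) = 3375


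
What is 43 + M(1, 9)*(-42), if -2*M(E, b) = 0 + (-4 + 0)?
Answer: -41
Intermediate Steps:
M(E, b) = 2 (M(E, b) = -(0 + (-4 + 0))/2 = -(0 - 4)/2 = -½*(-4) = 2)
43 + M(1, 9)*(-42) = 43 + 2*(-42) = 43 - 84 = -41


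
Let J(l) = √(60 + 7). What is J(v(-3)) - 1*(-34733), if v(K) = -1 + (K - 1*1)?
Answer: 34733 + √67 ≈ 34741.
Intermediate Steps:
v(K) = -2 + K (v(K) = -1 + (K - 1) = -1 + (-1 + K) = -2 + K)
J(l) = √67
J(v(-3)) - 1*(-34733) = √67 - 1*(-34733) = √67 + 34733 = 34733 + √67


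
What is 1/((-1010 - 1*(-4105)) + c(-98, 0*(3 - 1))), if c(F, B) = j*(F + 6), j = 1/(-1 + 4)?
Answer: 3/9193 ≈ 0.00032634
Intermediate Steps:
j = ⅓ (j = 1/3 = ⅓ ≈ 0.33333)
c(F, B) = 2 + F/3 (c(F, B) = (F + 6)/3 = (6 + F)/3 = 2 + F/3)
1/((-1010 - 1*(-4105)) + c(-98, 0*(3 - 1))) = 1/((-1010 - 1*(-4105)) + (2 + (⅓)*(-98))) = 1/((-1010 + 4105) + (2 - 98/3)) = 1/(3095 - 92/3) = 1/(9193/3) = 3/9193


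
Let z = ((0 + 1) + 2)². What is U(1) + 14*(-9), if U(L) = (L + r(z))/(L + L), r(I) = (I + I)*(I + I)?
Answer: 73/2 ≈ 36.500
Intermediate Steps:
z = 9 (z = (1 + 2)² = 3² = 9)
r(I) = 4*I² (r(I) = (2*I)*(2*I) = 4*I²)
U(L) = (324 + L)/(2*L) (U(L) = (L + 4*9²)/(L + L) = (L + 4*81)/((2*L)) = (L + 324)*(1/(2*L)) = (324 + L)*(1/(2*L)) = (324 + L)/(2*L))
U(1) + 14*(-9) = (½)*(324 + 1)/1 + 14*(-9) = (½)*1*325 - 126 = 325/2 - 126 = 73/2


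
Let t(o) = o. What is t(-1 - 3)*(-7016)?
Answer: 28064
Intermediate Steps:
t(-1 - 3)*(-7016) = (-1 - 3)*(-7016) = -4*(-7016) = 28064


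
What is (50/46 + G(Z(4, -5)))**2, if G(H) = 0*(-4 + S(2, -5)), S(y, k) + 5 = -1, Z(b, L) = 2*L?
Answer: 625/529 ≈ 1.1815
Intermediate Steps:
S(y, k) = -6 (S(y, k) = -5 - 1 = -6)
G(H) = 0 (G(H) = 0*(-4 - 6) = 0*(-10) = 0)
(50/46 + G(Z(4, -5)))**2 = (50/46 + 0)**2 = (50*(1/46) + 0)**2 = (25/23 + 0)**2 = (25/23)**2 = 625/529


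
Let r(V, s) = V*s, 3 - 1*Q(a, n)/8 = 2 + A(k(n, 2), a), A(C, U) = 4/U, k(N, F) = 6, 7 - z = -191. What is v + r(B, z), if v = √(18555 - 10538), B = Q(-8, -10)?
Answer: 2376 + √8017 ≈ 2465.5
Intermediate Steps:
z = 198 (z = 7 - 1*(-191) = 7 + 191 = 198)
Q(a, n) = 8 - 32/a (Q(a, n) = 24 - 8*(2 + 4/a) = 24 + (-16 - 32/a) = 8 - 32/a)
B = 12 (B = 8 - 32/(-8) = 8 - 32*(-⅛) = 8 + 4 = 12)
v = √8017 ≈ 89.538
v + r(B, z) = √8017 + 12*198 = √8017 + 2376 = 2376 + √8017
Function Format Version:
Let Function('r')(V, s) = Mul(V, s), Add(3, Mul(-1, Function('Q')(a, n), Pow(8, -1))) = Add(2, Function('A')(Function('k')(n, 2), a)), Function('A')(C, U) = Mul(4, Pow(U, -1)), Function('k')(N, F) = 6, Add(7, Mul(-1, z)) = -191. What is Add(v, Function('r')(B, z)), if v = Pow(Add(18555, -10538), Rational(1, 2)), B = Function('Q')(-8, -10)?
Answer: Add(2376, Pow(8017, Rational(1, 2))) ≈ 2465.5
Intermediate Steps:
z = 198 (z = Add(7, Mul(-1, -191)) = Add(7, 191) = 198)
Function('Q')(a, n) = Add(8, Mul(-32, Pow(a, -1))) (Function('Q')(a, n) = Add(24, Mul(-8, Add(2, Mul(4, Pow(a, -1))))) = Add(24, Add(-16, Mul(-32, Pow(a, -1)))) = Add(8, Mul(-32, Pow(a, -1))))
B = 12 (B = Add(8, Mul(-32, Pow(-8, -1))) = Add(8, Mul(-32, Rational(-1, 8))) = Add(8, 4) = 12)
v = Pow(8017, Rational(1, 2)) ≈ 89.538
Add(v, Function('r')(B, z)) = Add(Pow(8017, Rational(1, 2)), Mul(12, 198)) = Add(Pow(8017, Rational(1, 2)), 2376) = Add(2376, Pow(8017, Rational(1, 2)))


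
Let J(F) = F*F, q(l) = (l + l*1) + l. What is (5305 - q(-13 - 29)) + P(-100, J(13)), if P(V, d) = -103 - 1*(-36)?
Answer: 5364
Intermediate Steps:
q(l) = 3*l (q(l) = (l + l) + l = 2*l + l = 3*l)
J(F) = F²
P(V, d) = -67 (P(V, d) = -103 + 36 = -67)
(5305 - q(-13 - 29)) + P(-100, J(13)) = (5305 - 3*(-13 - 29)) - 67 = (5305 - 3*(-42)) - 67 = (5305 - 1*(-126)) - 67 = (5305 + 126) - 67 = 5431 - 67 = 5364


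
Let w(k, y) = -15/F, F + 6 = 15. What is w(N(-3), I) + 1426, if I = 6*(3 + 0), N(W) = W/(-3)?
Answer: 4273/3 ≈ 1424.3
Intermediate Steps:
N(W) = -W/3 (N(W) = W*(-1/3) = -W/3)
F = 9 (F = -6 + 15 = 9)
I = 18 (I = 6*3 = 18)
w(k, y) = -5/3 (w(k, y) = -15/9 = -15*1/9 = -5/3)
w(N(-3), I) + 1426 = -5/3 + 1426 = 4273/3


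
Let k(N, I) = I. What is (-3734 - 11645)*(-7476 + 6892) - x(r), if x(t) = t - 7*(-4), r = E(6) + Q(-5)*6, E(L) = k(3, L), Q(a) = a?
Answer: 8981332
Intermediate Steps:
E(L) = L
r = -24 (r = 6 - 5*6 = 6 - 30 = -24)
x(t) = 28 + t (x(t) = t + 28 = 28 + t)
(-3734 - 11645)*(-7476 + 6892) - x(r) = (-3734 - 11645)*(-7476 + 6892) - (28 - 24) = -15379*(-584) - 1*4 = 8981336 - 4 = 8981332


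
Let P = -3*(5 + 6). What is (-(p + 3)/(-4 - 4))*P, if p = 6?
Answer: -297/8 ≈ -37.125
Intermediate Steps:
P = -33 (P = -3*11 = -33)
(-(p + 3)/(-4 - 4))*P = -(6 + 3)/(-4 - 4)*(-33) = -9/(-8)*(-33) = -9*(-1)/8*(-33) = -1*(-9/8)*(-33) = (9/8)*(-33) = -297/8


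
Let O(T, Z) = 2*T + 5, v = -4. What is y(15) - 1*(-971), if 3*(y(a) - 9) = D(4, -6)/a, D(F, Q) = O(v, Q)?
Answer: 14699/15 ≈ 979.93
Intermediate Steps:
O(T, Z) = 5 + 2*T
D(F, Q) = -3 (D(F, Q) = 5 + 2*(-4) = 5 - 8 = -3)
y(a) = 9 - 1/a (y(a) = 9 + (-3/a)/3 = 9 - 1/a)
y(15) - 1*(-971) = (9 - 1/15) - 1*(-971) = (9 - 1*1/15) + 971 = (9 - 1/15) + 971 = 134/15 + 971 = 14699/15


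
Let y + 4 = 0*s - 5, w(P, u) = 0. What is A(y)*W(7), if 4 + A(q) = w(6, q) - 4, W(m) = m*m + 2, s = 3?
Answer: -408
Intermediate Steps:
W(m) = 2 + m**2 (W(m) = m**2 + 2 = 2 + m**2)
y = -9 (y = -4 + (0*3 - 5) = -4 + (0 - 5) = -4 - 5 = -9)
A(q) = -8 (A(q) = -4 + (0 - 4) = -4 - 4 = -8)
A(y)*W(7) = -8*(2 + 7**2) = -8*(2 + 49) = -8*51 = -408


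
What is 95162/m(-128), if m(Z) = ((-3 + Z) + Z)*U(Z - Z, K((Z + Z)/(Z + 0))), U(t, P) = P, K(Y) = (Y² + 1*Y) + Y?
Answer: -47581/1036 ≈ -45.928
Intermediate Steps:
K(Y) = Y² + 2*Y (K(Y) = (Y² + Y) + Y = (Y + Y²) + Y = Y² + 2*Y)
m(Z) = -24 + 16*Z (m(Z) = ((-3 + Z) + Z)*(((Z + Z)/(Z + 0))*(2 + (Z + Z)/(Z + 0))) = (-3 + 2*Z)*(((2*Z)/Z)*(2 + (2*Z)/Z)) = (-3 + 2*Z)*(2*(2 + 2)) = (-3 + 2*Z)*(2*4) = (-3 + 2*Z)*8 = -24 + 16*Z)
95162/m(-128) = 95162/(-24 + 16*(-128)) = 95162/(-24 - 2048) = 95162/(-2072) = 95162*(-1/2072) = -47581/1036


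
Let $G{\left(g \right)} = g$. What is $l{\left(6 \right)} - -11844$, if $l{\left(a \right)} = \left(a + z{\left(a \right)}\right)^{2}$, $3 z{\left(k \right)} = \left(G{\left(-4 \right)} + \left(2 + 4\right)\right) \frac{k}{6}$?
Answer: $\frac{106996}{9} \approx 11888.0$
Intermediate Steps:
$z{\left(k \right)} = \frac{k}{9}$ ($z{\left(k \right)} = \frac{\left(-4 + \left(2 + 4\right)\right) \frac{k}{6}}{3} = \frac{\left(-4 + 6\right) k \frac{1}{6}}{3} = \frac{2 \frac{k}{6}}{3} = \frac{\frac{1}{3} k}{3} = \frac{k}{9}$)
$l{\left(a \right)} = \frac{100 a^{2}}{81}$ ($l{\left(a \right)} = \left(a + \frac{a}{9}\right)^{2} = \left(\frac{10 a}{9}\right)^{2} = \frac{100 a^{2}}{81}$)
$l{\left(6 \right)} - -11844 = \frac{100 \cdot 6^{2}}{81} - -11844 = \frac{100}{81} \cdot 36 + 11844 = \frac{400}{9} + 11844 = \frac{106996}{9}$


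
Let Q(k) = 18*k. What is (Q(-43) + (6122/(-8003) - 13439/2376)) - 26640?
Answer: -521402817181/19015128 ≈ -27420.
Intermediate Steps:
(Q(-43) + (6122/(-8003) - 13439/2376)) - 26640 = (18*(-43) + (6122/(-8003) - 13439/2376)) - 26640 = (-774 + (6122*(-1/8003) - 13439*1/2376)) - 26640 = (-774 + (-6122/8003 - 13439/2376)) - 26640 = (-774 - 122098189/19015128) - 26640 = -14839807261/19015128 - 26640 = -521402817181/19015128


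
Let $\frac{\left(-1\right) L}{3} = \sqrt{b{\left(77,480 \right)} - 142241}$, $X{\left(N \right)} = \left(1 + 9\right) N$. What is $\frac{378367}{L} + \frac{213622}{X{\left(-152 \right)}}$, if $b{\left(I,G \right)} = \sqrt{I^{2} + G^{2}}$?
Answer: $- \frac{106811}{760} + \frac{378367 i}{3 \sqrt{142241 - \sqrt{236329}}} \approx -140.54 + 334.98 i$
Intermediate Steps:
$b{\left(I,G \right)} = \sqrt{G^{2} + I^{2}}$
$X{\left(N \right)} = 10 N$
$L = - 3 \sqrt{-142241 + \sqrt{236329}}$ ($L = - 3 \sqrt{\sqrt{480^{2} + 77^{2}} - 142241} = - 3 \sqrt{\sqrt{230400 + 5929} - 142241} = - 3 \sqrt{\sqrt{236329} - 142241} = - 3 \sqrt{-142241 + \sqrt{236329}} \approx - 1129.5 i$)
$\frac{378367}{L} + \frac{213622}{X{\left(-152 \right)}} = \frac{378367}{\left(-3\right) i \sqrt{142241 - \sqrt{236329}}} + \frac{213622}{10 \left(-152\right)} = 378367 \frac{i}{3 \sqrt{142241 - \sqrt{236329}}} + \frac{213622}{-1520} = \frac{378367 i}{3 \sqrt{142241 - \sqrt{236329}}} + 213622 \left(- \frac{1}{1520}\right) = \frac{378367 i}{3 \sqrt{142241 - \sqrt{236329}}} - \frac{106811}{760} = - \frac{106811}{760} + \frac{378367 i}{3 \sqrt{142241 - \sqrt{236329}}}$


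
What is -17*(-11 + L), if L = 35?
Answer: -408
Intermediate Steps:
-17*(-11 + L) = -17*(-11 + 35) = -17*24 = -408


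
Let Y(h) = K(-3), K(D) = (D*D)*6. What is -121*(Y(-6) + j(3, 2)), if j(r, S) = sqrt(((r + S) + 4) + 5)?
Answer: -6534 - 121*sqrt(14) ≈ -6986.7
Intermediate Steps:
K(D) = 6*D**2 (K(D) = D**2*6 = 6*D**2)
Y(h) = 54 (Y(h) = 6*(-3)**2 = 6*9 = 54)
j(r, S) = sqrt(9 + S + r) (j(r, S) = sqrt(((S + r) + 4) + 5) = sqrt((4 + S + r) + 5) = sqrt(9 + S + r))
-121*(Y(-6) + j(3, 2)) = -121*(54 + sqrt(9 + 2 + 3)) = -121*(54 + sqrt(14)) = -6534 - 121*sqrt(14)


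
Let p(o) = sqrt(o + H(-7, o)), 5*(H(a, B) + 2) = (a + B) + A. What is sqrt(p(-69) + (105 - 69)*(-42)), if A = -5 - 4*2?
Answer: sqrt(-37800 + 10*I*sqrt(555))/5 ≈ 0.12117 + 38.885*I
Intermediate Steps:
A = -13 (A = -5 - 8 = -13)
H(a, B) = -23/5 + B/5 + a/5 (H(a, B) = -2 + ((a + B) - 13)/5 = -2 + ((B + a) - 13)/5 = -2 + (-13 + B + a)/5 = -2 + (-13/5 + B/5 + a/5) = -23/5 + B/5 + a/5)
p(o) = sqrt(-6 + 6*o/5) (p(o) = sqrt(o + (-23/5 + o/5 + (1/5)*(-7))) = sqrt(o + (-23/5 + o/5 - 7/5)) = sqrt(o + (-6 + o/5)) = sqrt(-6 + 6*o/5))
sqrt(p(-69) + (105 - 69)*(-42)) = sqrt(sqrt(-150 + 30*(-69))/5 + (105 - 69)*(-42)) = sqrt(sqrt(-150 - 2070)/5 + 36*(-42)) = sqrt(sqrt(-2220)/5 - 1512) = sqrt((2*I*sqrt(555))/5 - 1512) = sqrt(2*I*sqrt(555)/5 - 1512) = sqrt(-1512 + 2*I*sqrt(555)/5)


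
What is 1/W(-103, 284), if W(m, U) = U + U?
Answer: 1/568 ≈ 0.0017606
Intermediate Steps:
W(m, U) = 2*U
1/W(-103, 284) = 1/(2*284) = 1/568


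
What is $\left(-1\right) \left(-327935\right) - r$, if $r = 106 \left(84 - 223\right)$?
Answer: $342669$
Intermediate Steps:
$r = -14734$ ($r = 106 \left(-139\right) = -14734$)
$\left(-1\right) \left(-327935\right) - r = \left(-1\right) \left(-327935\right) - -14734 = 327935 + 14734 = 342669$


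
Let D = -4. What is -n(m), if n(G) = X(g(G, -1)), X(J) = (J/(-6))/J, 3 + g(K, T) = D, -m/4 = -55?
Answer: 1/6 ≈ 0.16667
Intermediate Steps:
m = 220 (m = -4*(-55) = 220)
g(K, T) = -7 (g(K, T) = -3 - 4 = -7)
X(J) = -1/6 (X(J) = (J*(-1/6))/J = (-J/6)/J = -1/6)
n(G) = -1/6
-n(m) = -1*(-1/6) = 1/6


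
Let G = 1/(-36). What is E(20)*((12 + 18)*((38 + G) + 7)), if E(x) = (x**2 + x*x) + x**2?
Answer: 1619000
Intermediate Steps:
G = -1/36 ≈ -0.027778
E(x) = 3*x**2 (E(x) = (x**2 + x**2) + x**2 = 2*x**2 + x**2 = 3*x**2)
E(20)*((12 + 18)*((38 + G) + 7)) = (3*20**2)*((12 + 18)*((38 - 1/36) + 7)) = (3*400)*(30*(1367/36 + 7)) = 1200*(30*(1619/36)) = 1200*(8095/6) = 1619000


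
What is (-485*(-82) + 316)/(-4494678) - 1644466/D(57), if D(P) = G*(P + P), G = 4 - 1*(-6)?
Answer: -32418380921/22473390 ≈ -1442.5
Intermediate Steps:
G = 10 (G = 4 + 6 = 10)
D(P) = 20*P (D(P) = 10*(P + P) = 10*(2*P) = 20*P)
(-485*(-82) + 316)/(-4494678) - 1644466/D(57) = (-485*(-82) + 316)/(-4494678) - 1644466/(20*57) = (39770 + 316)*(-1/4494678) - 1644466/1140 = 40086*(-1/4494678) - 1644466*1/1140 = -6681/749113 - 822233/570 = -32418380921/22473390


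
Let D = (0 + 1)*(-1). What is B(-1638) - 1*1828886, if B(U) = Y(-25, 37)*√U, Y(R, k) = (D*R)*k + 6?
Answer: -1828886 + 2793*I*√182 ≈ -1.8289e+6 + 37680.0*I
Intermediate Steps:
D = -1 (D = 1*(-1) = -1)
Y(R, k) = 6 - R*k (Y(R, k) = (-R)*k + 6 = -R*k + 6 = 6 - R*k)
B(U) = 931*√U (B(U) = (6 - 1*(-25)*37)*√U = (6 + 925)*√U = 931*√U)
B(-1638) - 1*1828886 = 931*√(-1638) - 1*1828886 = 931*(3*I*√182) - 1828886 = 2793*I*√182 - 1828886 = -1828886 + 2793*I*√182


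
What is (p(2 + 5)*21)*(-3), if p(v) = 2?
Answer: -126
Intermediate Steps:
(p(2 + 5)*21)*(-3) = (2*21)*(-3) = 42*(-3) = -126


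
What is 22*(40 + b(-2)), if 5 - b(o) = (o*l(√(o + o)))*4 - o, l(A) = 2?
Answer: 1298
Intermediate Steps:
b(o) = 5 - 7*o (b(o) = 5 - ((o*2)*4 - o) = 5 - ((2*o)*4 - o) = 5 - (8*o - o) = 5 - 7*o)
22*(40 + b(-2)) = 22*(40 + (5 - 7*(-2))) = 22*(40 + (5 + 14)) = 22*(40 + 19) = 22*59 = 1298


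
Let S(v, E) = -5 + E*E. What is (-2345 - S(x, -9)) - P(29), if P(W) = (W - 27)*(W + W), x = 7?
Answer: -2537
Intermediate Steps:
P(W) = 2*W*(-27 + W) (P(W) = (-27 + W)*(2*W) = 2*W*(-27 + W))
S(v, E) = -5 + E²
(-2345 - S(x, -9)) - P(29) = (-2345 - (-5 + (-9)²)) - 2*29*(-27 + 29) = (-2345 - (-5 + 81)) - 2*29*2 = (-2345 - 1*76) - 1*116 = (-2345 - 76) - 116 = -2421 - 116 = -2537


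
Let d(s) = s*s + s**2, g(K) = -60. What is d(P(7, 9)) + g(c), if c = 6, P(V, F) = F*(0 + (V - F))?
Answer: 588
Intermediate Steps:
P(V, F) = F*(V - F)
d(s) = 2*s**2 (d(s) = s**2 + s**2 = 2*s**2)
d(P(7, 9)) + g(c) = 2*(9*(7 - 1*9))**2 - 60 = 2*(9*(7 - 9))**2 - 60 = 2*(9*(-2))**2 - 60 = 2*(-18)**2 - 60 = 2*324 - 60 = 648 - 60 = 588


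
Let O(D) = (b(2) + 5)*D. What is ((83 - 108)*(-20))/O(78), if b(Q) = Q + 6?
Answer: 250/507 ≈ 0.49310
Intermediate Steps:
b(Q) = 6 + Q
O(D) = 13*D (O(D) = ((6 + 2) + 5)*D = (8 + 5)*D = 13*D)
((83 - 108)*(-20))/O(78) = ((83 - 108)*(-20))/((13*78)) = -25*(-20)/1014 = 500*(1/1014) = 250/507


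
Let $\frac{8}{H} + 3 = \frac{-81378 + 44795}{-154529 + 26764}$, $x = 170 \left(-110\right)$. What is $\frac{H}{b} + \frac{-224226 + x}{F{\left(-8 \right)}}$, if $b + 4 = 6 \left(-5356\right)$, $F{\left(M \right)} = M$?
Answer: $\frac{2114846137863}{69645773} \approx 30366.0$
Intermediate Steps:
$x = -18700$
$b = -32140$ ($b = -4 + 6 \left(-5356\right) = -4 - 32136 = -32140$)
$H = - \frac{127765}{43339}$ ($H = \frac{8}{-3 + \frac{-81378 + 44795}{-154529 + 26764}} = \frac{8}{-3 - \frac{36583}{-127765}} = \frac{8}{-3 - - \frac{36583}{127765}} = \frac{8}{-3 + \frac{36583}{127765}} = \frac{8}{- \frac{346712}{127765}} = 8 \left(- \frac{127765}{346712}\right) = - \frac{127765}{43339} \approx -2.948$)
$\frac{H}{b} + \frac{-224226 + x}{F{\left(-8 \right)}} = - \frac{127765}{43339 \left(-32140\right)} + \frac{-224226 - 18700}{-8} = \left(- \frac{127765}{43339}\right) \left(- \frac{1}{32140}\right) - - \frac{121463}{4} = \frac{25553}{278583092} + \frac{121463}{4} = \frac{2114846137863}{69645773}$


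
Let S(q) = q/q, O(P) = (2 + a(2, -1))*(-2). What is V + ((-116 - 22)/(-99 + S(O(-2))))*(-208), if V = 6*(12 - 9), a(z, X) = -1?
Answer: -13470/49 ≈ -274.90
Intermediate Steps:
O(P) = -2 (O(P) = (2 - 1)*(-2) = 1*(-2) = -2)
V = 18 (V = 6*3 = 18)
S(q) = 1
V + ((-116 - 22)/(-99 + S(O(-2))))*(-208) = 18 + ((-116 - 22)/(-99 + 1))*(-208) = 18 - 138/(-98)*(-208) = 18 - 138*(-1/98)*(-208) = 18 + (69/49)*(-208) = 18 - 14352/49 = -13470/49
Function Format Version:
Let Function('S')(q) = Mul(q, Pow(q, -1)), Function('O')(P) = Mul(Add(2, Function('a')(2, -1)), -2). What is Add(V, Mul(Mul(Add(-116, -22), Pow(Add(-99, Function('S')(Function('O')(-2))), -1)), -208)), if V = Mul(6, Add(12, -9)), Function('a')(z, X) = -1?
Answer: Rational(-13470, 49) ≈ -274.90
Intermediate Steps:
Function('O')(P) = -2 (Function('O')(P) = Mul(Add(2, -1), -2) = Mul(1, -2) = -2)
V = 18 (V = Mul(6, 3) = 18)
Function('S')(q) = 1
Add(V, Mul(Mul(Add(-116, -22), Pow(Add(-99, Function('S')(Function('O')(-2))), -1)), -208)) = Add(18, Mul(Mul(Add(-116, -22), Pow(Add(-99, 1), -1)), -208)) = Add(18, Mul(Mul(-138, Pow(-98, -1)), -208)) = Add(18, Mul(Mul(-138, Rational(-1, 98)), -208)) = Add(18, Mul(Rational(69, 49), -208)) = Add(18, Rational(-14352, 49)) = Rational(-13470, 49)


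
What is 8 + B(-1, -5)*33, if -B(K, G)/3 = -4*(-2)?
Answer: -784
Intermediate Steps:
B(K, G) = -24 (B(K, G) = -(-12)*(-2) = -3*8 = -24)
8 + B(-1, -5)*33 = 8 - 24*33 = 8 - 792 = -784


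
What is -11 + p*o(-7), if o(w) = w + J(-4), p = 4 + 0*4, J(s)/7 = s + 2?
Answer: -95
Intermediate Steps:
J(s) = 14 + 7*s (J(s) = 7*(s + 2) = 7*(2 + s) = 14 + 7*s)
p = 4 (p = 4 + 0 = 4)
o(w) = -14 + w (o(w) = w + (14 + 7*(-4)) = w + (14 - 28) = w - 14 = -14 + w)
-11 + p*o(-7) = -11 + 4*(-14 - 7) = -11 + 4*(-21) = -11 - 84 = -95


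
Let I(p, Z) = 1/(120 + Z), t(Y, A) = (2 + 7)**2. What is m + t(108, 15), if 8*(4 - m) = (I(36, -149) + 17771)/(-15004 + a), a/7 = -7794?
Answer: 686138999/8069192 ≈ 85.032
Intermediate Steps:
a = -54558 (a = 7*(-7794) = -54558)
t(Y, A) = 81 (t(Y, A) = 9**2 = 81)
m = 32534447/8069192 (m = 4 - (1/(120 - 149) + 17771)/(8*(-15004 - 54558)) = 4 - (1/(-29) + 17771)/(8*(-69562)) = 4 - (-1/29 + 17771)*(-1)/(8*69562) = 4 - 257679*(-1)/(116*69562) = 4 - 1/8*(-257679/1008649) = 4 + 257679/8069192 = 32534447/8069192 ≈ 4.0319)
m + t(108, 15) = 32534447/8069192 + 81 = 686138999/8069192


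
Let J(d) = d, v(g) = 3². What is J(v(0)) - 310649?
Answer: -310640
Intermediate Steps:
v(g) = 9
J(v(0)) - 310649 = 9 - 310649 = -310640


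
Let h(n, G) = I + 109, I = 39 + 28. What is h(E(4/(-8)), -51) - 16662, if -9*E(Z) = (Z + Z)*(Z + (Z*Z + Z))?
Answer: -16486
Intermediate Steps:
I = 67
E(Z) = -2*Z*(Z² + 2*Z)/9 (E(Z) = -(Z + Z)*(Z + (Z*Z + Z))/9 = -2*Z*(Z + (Z² + Z))/9 = -2*Z*(Z + (Z + Z²))/9 = -2*Z*(Z² + 2*Z)/9)
h(n, G) = 176 (h(n, G) = 67 + 109 = 176)
h(E(4/(-8)), -51) - 16662 = 176 - 16662 = -16486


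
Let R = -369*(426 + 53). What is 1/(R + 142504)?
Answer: -1/34247 ≈ -2.9200e-5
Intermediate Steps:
R = -176751 (R = -369*479 = -176751)
1/(R + 142504) = 1/(-176751 + 142504) = 1/(-34247) = -1/34247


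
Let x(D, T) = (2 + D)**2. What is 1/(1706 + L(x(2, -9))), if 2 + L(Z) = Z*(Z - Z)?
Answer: 1/1704 ≈ 0.00058685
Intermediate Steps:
L(Z) = -2 (L(Z) = -2 + Z*(Z - Z) = -2 + Z*0 = -2 + 0 = -2)
1/(1706 + L(x(2, -9))) = 1/(1706 - 2) = 1/1704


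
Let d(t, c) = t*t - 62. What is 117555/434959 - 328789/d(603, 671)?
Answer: -100272967066/158128039573 ≈ -0.63412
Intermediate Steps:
d(t, c) = -62 + t² (d(t, c) = t² - 62 = -62 + t²)
117555/434959 - 328789/d(603, 671) = 117555/434959 - 328789/(-62 + 603²) = 117555*(1/434959) - 328789/(-62 + 363609) = 117555/434959 - 328789/363547 = -100272967066/158128039573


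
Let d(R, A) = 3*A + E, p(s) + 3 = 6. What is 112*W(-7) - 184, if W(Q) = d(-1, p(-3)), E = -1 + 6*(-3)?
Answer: -1304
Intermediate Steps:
E = -19 (E = -1 - 18 = -19)
p(s) = 3 (p(s) = -3 + 6 = 3)
d(R, A) = -19 + 3*A (d(R, A) = 3*A - 19 = -19 + 3*A)
W(Q) = -10 (W(Q) = -19 + 3*3 = -19 + 9 = -10)
112*W(-7) - 184 = 112*(-10) - 184 = -1120 - 184 = -1304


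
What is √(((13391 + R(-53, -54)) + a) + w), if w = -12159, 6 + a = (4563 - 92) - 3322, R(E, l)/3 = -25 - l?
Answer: √2462 ≈ 49.619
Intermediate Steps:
R(E, l) = -75 - 3*l (R(E, l) = 3*(-25 - l) = -75 - 3*l)
a = 1143 (a = -6 + ((4563 - 92) - 3322) = -6 + (4471 - 3322) = -6 + 1149 = 1143)
√(((13391 + R(-53, -54)) + a) + w) = √(((13391 + (-75 - 3*(-54))) + 1143) - 12159) = √(((13391 + (-75 + 162)) + 1143) - 12159) = √(((13391 + 87) + 1143) - 12159) = √((13478 + 1143) - 12159) = √(14621 - 12159) = √2462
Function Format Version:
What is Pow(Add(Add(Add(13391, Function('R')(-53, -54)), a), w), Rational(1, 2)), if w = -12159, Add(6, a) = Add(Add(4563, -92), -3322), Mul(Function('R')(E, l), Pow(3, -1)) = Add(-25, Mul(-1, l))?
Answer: Pow(2462, Rational(1, 2)) ≈ 49.619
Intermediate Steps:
Function('R')(E, l) = Add(-75, Mul(-3, l)) (Function('R')(E, l) = Mul(3, Add(-25, Mul(-1, l))) = Add(-75, Mul(-3, l)))
a = 1143 (a = Add(-6, Add(Add(4563, -92), -3322)) = Add(-6, Add(4471, -3322)) = Add(-6, 1149) = 1143)
Pow(Add(Add(Add(13391, Function('R')(-53, -54)), a), w), Rational(1, 2)) = Pow(Add(Add(Add(13391, Add(-75, Mul(-3, -54))), 1143), -12159), Rational(1, 2)) = Pow(Add(Add(Add(13391, Add(-75, 162)), 1143), -12159), Rational(1, 2)) = Pow(Add(Add(Add(13391, 87), 1143), -12159), Rational(1, 2)) = Pow(Add(Add(13478, 1143), -12159), Rational(1, 2)) = Pow(Add(14621, -12159), Rational(1, 2)) = Pow(2462, Rational(1, 2))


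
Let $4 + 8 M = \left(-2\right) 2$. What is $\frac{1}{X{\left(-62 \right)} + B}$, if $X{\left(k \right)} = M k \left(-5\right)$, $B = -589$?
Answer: $- \frac{1}{899} \approx -0.0011123$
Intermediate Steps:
$M = -1$ ($M = - \frac{1}{2} + \frac{\left(-2\right) 2}{8} = - \frac{1}{2} + \frac{1}{8} \left(-4\right) = - \frac{1}{2} - \frac{1}{2} = -1$)
$X{\left(k \right)} = 5 k$ ($X{\left(k \right)} = - k \left(-5\right) = 5 k$)
$\frac{1}{X{\left(-62 \right)} + B} = \frac{1}{5 \left(-62\right) - 589} = \frac{1}{-310 - 589} = \frac{1}{-899} = - \frac{1}{899}$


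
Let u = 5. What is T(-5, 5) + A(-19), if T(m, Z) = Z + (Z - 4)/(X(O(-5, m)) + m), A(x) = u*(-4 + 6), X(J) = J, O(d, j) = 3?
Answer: 29/2 ≈ 14.500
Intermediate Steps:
A(x) = 10 (A(x) = 5*(-4 + 6) = 5*2 = 10)
T(m, Z) = Z + (-4 + Z)/(3 + m) (T(m, Z) = Z + (Z - 4)/(3 + m) = Z + (-4 + Z)/(3 + m))
T(-5, 5) + A(-19) = (-4 + 4*5 + 5*(-5))/(3 - 5) + 10 = (-4 + 20 - 25)/(-2) + 10 = -½*(-9) + 10 = 9/2 + 10 = 29/2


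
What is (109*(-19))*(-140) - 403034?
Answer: -113094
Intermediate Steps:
(109*(-19))*(-140) - 403034 = -2071*(-140) - 403034 = 289940 - 403034 = -113094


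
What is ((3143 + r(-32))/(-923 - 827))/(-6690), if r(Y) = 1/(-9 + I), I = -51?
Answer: 188579/702450000 ≈ 0.00026846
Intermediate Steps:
r(Y) = -1/60 (r(Y) = 1/(-9 - 51) = 1/(-60) = -1/60)
((3143 + r(-32))/(-923 - 827))/(-6690) = ((3143 - 1/60)/(-923 - 827))/(-6690) = ((188579/60)/(-1750))*(-1/6690) = ((188579/60)*(-1/1750))*(-1/6690) = -188579/105000*(-1/6690) = 188579/702450000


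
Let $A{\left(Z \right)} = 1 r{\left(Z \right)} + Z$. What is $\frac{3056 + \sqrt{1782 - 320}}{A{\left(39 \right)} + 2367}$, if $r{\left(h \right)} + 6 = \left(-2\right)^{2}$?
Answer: $\frac{764}{601} + \frac{\sqrt{1462}}{2404} \approx 1.2871$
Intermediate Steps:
$r{\left(h \right)} = -2$ ($r{\left(h \right)} = -6 + \left(-2\right)^{2} = -6 + 4 = -2$)
$A{\left(Z \right)} = -2 + Z$ ($A{\left(Z \right)} = 1 \left(-2\right) + Z = -2 + Z$)
$\frac{3056 + \sqrt{1782 - 320}}{A{\left(39 \right)} + 2367} = \frac{3056 + \sqrt{1782 - 320}}{\left(-2 + 39\right) + 2367} = \frac{3056 + \sqrt{1462}}{37 + 2367} = \frac{3056 + \sqrt{1462}}{2404} = \left(3056 + \sqrt{1462}\right) \frac{1}{2404} = \frac{764}{601} + \frac{\sqrt{1462}}{2404}$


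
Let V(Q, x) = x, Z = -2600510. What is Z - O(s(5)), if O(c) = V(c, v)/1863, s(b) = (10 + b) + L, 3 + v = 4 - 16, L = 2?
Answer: -1614916705/621 ≈ -2.6005e+6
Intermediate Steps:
v = -15 (v = -3 + (4 - 16) = -3 - 12 = -15)
s(b) = 12 + b (s(b) = (10 + b) + 2 = 12 + b)
O(c) = -5/621 (O(c) = -15/1863 = -15*1/1863 = -5/621)
Z - O(s(5)) = -2600510 - 1*(-5/621) = -2600510 + 5/621 = -1614916705/621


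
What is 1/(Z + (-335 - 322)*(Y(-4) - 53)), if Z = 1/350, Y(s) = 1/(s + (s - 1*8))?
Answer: 2800/97613783 ≈ 2.8684e-5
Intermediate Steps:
Y(s) = 1/(-8 + 2*s) (Y(s) = 1/(s + (s - 8)) = 1/(s + (-8 + s)) = 1/(-8 + 2*s))
Z = 1/350 ≈ 0.0028571
1/(Z + (-335 - 322)*(Y(-4) - 53)) = 1/(1/350 + (-335 - 322)*(1/(2*(-4 - 4)) - 53)) = 1/(1/350 - 657*((½)/(-8) - 53)) = 1/(1/350 - 657*((½)*(-⅛) - 53)) = 1/(1/350 - 657*(-1/16 - 53)) = 1/(1/350 - 657*(-849/16)) = 1/(1/350 + 557793/16) = 1/(97613783/2800) = 2800/97613783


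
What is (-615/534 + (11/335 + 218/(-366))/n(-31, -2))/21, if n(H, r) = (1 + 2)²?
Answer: -17035583/294631830 ≈ -0.057820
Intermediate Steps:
n(H, r) = 9 (n(H, r) = 3² = 9)
(-615/534 + (11/335 + 218/(-366))/n(-31, -2))/21 = (-615/534 + (11/335 + 218/(-366))/9)/21 = (-615*1/534 + (11*(1/335) + 218*(-1/366))*(⅑))/21 = (-205/178 + (11/335 - 109/183)*(⅑))/21 = (-205/178 - 34502/61305*⅑)/21 = (-205/178 - 34502/551745)/21 = (1/21)*(-119249081/98210610) = -17035583/294631830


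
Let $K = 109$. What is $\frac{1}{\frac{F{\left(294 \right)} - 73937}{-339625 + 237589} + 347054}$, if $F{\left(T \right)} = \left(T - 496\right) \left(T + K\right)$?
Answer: $\frac{34012}{11804052429} \approx 2.8814 \cdot 10^{-6}$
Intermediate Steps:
$F{\left(T \right)} = \left(-496 + T\right) \left(109 + T\right)$ ($F{\left(T \right)} = \left(T - 496\right) \left(T + 109\right) = \left(-496 + T\right) \left(109 + T\right)$)
$\frac{1}{\frac{F{\left(294 \right)} - 73937}{-339625 + 237589} + 347054} = \frac{1}{\frac{\left(-54064 + 294^{2} - 113778\right) - 73937}{-339625 + 237589} + 347054} = \frac{1}{\frac{\left(-54064 + 86436 - 113778\right) - 73937}{-102036} + 347054} = \frac{1}{\left(-81406 - 73937\right) \left(- \frac{1}{102036}\right) + 347054} = \frac{1}{\left(-155343\right) \left(- \frac{1}{102036}\right) + 347054} = \frac{1}{\frac{51781}{34012} + 347054} = \frac{1}{\frac{11804052429}{34012}} = \frac{34012}{11804052429}$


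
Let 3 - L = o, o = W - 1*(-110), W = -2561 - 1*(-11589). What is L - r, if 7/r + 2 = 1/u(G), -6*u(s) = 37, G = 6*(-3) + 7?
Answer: -730541/80 ≈ -9131.8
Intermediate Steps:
G = -11 (G = -18 + 7 = -11)
u(s) = -37/6 (u(s) = -⅙*37 = -37/6)
W = 9028 (W = -2561 + 11589 = 9028)
o = 9138 (o = 9028 - 1*(-110) = 9028 + 110 = 9138)
r = -259/80 (r = 7/(-2 + 1/(-37/6)) = 7/(-2 - 6/37) = 7/(-80/37) = 7*(-37/80) = -259/80 ≈ -3.2375)
L = -9135 (L = 3 - 1*9138 = 3 - 9138 = -9135)
L - r = -9135 - 1*(-259/80) = -9135 + 259/80 = -730541/80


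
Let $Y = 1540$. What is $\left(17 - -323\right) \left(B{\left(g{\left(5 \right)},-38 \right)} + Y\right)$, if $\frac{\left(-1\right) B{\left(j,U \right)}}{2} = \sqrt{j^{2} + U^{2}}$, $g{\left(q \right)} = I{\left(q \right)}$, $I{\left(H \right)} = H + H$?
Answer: $523600 - 1360 \sqrt{386} \approx 4.9688 \cdot 10^{5}$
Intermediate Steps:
$I{\left(H \right)} = 2 H$
$g{\left(q \right)} = 2 q$
$B{\left(j,U \right)} = - 2 \sqrt{U^{2} + j^{2}}$ ($B{\left(j,U \right)} = - 2 \sqrt{j^{2} + U^{2}} = - 2 \sqrt{U^{2} + j^{2}}$)
$\left(17 - -323\right) \left(B{\left(g{\left(5 \right)},-38 \right)} + Y\right) = \left(17 - -323\right) \left(- 2 \sqrt{\left(-38\right)^{2} + \left(2 \cdot 5\right)^{2}} + 1540\right) = \left(17 + 323\right) \left(- 2 \sqrt{1444 + 10^{2}} + 1540\right) = 340 \left(- 2 \sqrt{1444 + 100} + 1540\right) = 340 \left(- 2 \sqrt{1544} + 1540\right) = 340 \left(- 2 \cdot 2 \sqrt{386} + 1540\right) = 340 \left(- 4 \sqrt{386} + 1540\right) = 340 \left(1540 - 4 \sqrt{386}\right) = 523600 - 1360 \sqrt{386}$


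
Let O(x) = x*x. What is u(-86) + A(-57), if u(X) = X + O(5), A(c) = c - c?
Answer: -61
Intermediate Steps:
O(x) = x²
A(c) = 0
u(X) = 25 + X (u(X) = X + 5² = X + 25 = 25 + X)
u(-86) + A(-57) = (25 - 86) + 0 = -61 + 0 = -61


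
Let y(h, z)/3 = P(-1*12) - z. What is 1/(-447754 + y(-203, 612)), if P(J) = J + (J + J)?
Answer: -1/449698 ≈ -2.2237e-6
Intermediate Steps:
P(J) = 3*J (P(J) = J + 2*J = 3*J)
y(h, z) = -108 - 3*z (y(h, z) = 3*(3*(-1*12) - z) = 3*(3*(-12) - z) = 3*(-36 - z) = -108 - 3*z)
1/(-447754 + y(-203, 612)) = 1/(-447754 + (-108 - 3*612)) = 1/(-447754 + (-108 - 1836)) = 1/(-447754 - 1944) = 1/(-449698) = -1/449698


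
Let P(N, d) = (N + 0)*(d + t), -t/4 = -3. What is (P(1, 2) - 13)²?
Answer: 1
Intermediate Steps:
t = 12 (t = -4*(-3) = 12)
P(N, d) = N*(12 + d) (P(N, d) = (N + 0)*(d + 12) = N*(12 + d))
(P(1, 2) - 13)² = (1*(12 + 2) - 13)² = (1*14 - 13)² = (14 - 13)² = 1² = 1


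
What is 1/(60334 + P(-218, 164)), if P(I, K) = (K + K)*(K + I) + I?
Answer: 1/42404 ≈ 2.3583e-5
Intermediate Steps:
P(I, K) = I + 2*K*(I + K) (P(I, K) = (2*K)*(I + K) + I = 2*K*(I + K) + I = I + 2*K*(I + K))
1/(60334 + P(-218, 164)) = 1/(60334 + (-218 + 2*164² + 2*(-218)*164)) = 1/(60334 + (-218 + 2*26896 - 71504)) = 1/(60334 + (-218 + 53792 - 71504)) = 1/(60334 - 17930) = 1/42404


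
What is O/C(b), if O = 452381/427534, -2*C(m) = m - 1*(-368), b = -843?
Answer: 452381/101539325 ≈ 0.0044552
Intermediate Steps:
C(m) = -184 - m/2 (C(m) = -(m - 1*(-368))/2 = -(m + 368)/2 = -(368 + m)/2 = -184 - m/2)
O = 452381/427534 (O = 452381*(1/427534) = 452381/427534 ≈ 1.0581)
O/C(b) = 452381/(427534*(-184 - ½*(-843))) = 452381/(427534*(-184 + 843/2)) = 452381/(427534*(475/2)) = (452381/427534)*(2/475) = 452381/101539325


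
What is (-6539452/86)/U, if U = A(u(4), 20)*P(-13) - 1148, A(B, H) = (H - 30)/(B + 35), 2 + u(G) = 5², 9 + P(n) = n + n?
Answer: 94822054/1424031 ≈ 66.587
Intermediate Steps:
P(n) = -9 + 2*n (P(n) = -9 + (n + n) = -9 + 2*n)
u(G) = 23 (u(G) = -2 + 5² = -2 + 25 = 23)
A(B, H) = (-30 + H)/(35 + B)
U = -33117/29 (U = ((-30 + 20)/(35 + 23))*(-9 + 2*(-13)) - 1148 = (-10/58)*(-9 - 26) - 1148 = ((1/58)*(-10))*(-35) - 1148 = -5/29*(-35) - 1148 = 175/29 - 1148 = -33117/29 ≈ -1142.0)
(-6539452/86)/U = (-6539452/86)/(-33117/29) = -6539452/86*(-29/33117) = -71081*46/43*(-29/33117) = -3269726/43*(-29/33117) = 94822054/1424031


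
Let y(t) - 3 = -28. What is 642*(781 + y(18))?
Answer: 485352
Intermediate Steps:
y(t) = -25 (y(t) = 3 - 28 = -25)
642*(781 + y(18)) = 642*(781 - 25) = 642*756 = 485352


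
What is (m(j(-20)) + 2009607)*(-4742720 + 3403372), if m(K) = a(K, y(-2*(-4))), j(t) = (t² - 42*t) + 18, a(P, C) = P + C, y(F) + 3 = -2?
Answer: -2693241319280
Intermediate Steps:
y(F) = -5 (y(F) = -3 - 2 = -5)
a(P, C) = C + P
j(t) = 18 + t² - 42*t
m(K) = -5 + K
(m(j(-20)) + 2009607)*(-4742720 + 3403372) = ((-5 + (18 + (-20)² - 42*(-20))) + 2009607)*(-4742720 + 3403372) = ((-5 + (18 + 400 + 840)) + 2009607)*(-1339348) = ((-5 + 1258) + 2009607)*(-1339348) = (1253 + 2009607)*(-1339348) = 2010860*(-1339348) = -2693241319280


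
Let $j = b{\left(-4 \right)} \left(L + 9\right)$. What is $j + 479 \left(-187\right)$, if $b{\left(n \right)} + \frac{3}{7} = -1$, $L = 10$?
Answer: $- \frac{627201}{7} \approx -89600.0$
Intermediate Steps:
$b{\left(n \right)} = - \frac{10}{7}$ ($b{\left(n \right)} = - \frac{3}{7} - 1 = - \frac{10}{7}$)
$j = - \frac{190}{7}$ ($j = - \frac{10 \left(10 + 9\right)}{7} = \left(- \frac{10}{7}\right) 19 = - \frac{190}{7} \approx -27.143$)
$j + 479 \left(-187\right) = - \frac{190}{7} + 479 \left(-187\right) = - \frac{190}{7} - 89573 = - \frac{627201}{7}$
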